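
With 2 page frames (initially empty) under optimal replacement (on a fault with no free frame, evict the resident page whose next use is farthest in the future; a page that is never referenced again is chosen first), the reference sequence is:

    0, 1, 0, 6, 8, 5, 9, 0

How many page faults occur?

0: miss, frames (0)
1: miss, frames (0 1)
0: hit
6: miss, evict 1, frames (0 6)
8: miss, evict 6, frames (0 8)
5: miss, evict 8, frames (0 5)
9: miss, evict 5, frames (0 9)
0: hit
Page faults: 6.

6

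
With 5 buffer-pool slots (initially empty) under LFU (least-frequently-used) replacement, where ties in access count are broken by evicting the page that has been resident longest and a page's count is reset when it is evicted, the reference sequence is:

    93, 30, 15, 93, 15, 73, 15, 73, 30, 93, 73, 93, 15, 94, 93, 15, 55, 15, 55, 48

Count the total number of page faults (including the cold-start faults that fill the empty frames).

93: miss, frames [93]
30: miss, frames [93, 30]
15: miss, frames [93, 30, 15]
93: hit
15: hit
73: miss, frames [93, 30, 15, 73]
15: hit
73: hit
30: hit
93: hit
73: hit
93: hit
15: hit
94: miss, frames [93, 30, 15, 73, 94]
93: hit
15: hit
55: miss, evict 94, frames [93, 30, 15, 73, 55]
15: hit
55: hit
48: miss, evict 30, frames [93, 15, 73, 55, 48]
Page faults: 7.

7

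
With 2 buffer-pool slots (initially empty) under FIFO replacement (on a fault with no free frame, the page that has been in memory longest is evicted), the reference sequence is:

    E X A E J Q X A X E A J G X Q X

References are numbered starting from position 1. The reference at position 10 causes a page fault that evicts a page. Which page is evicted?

X

pos 1: E: miss, frames [E]
pos 2: X: miss, frames [E, X]
pos 3: A: miss, evict E, frames [X, A]
pos 4: E: miss, evict X, frames [A, E]
pos 5: J: miss, evict A, frames [E, J]
pos 6: Q: miss, evict E, frames [J, Q]
pos 7: X: miss, evict J, frames [Q, X]
pos 8: A: miss, evict Q, frames [X, A]
pos 9: X: hit
pos 10: E: miss, evict X, frames [A, E]
At position 10, page X is evicted.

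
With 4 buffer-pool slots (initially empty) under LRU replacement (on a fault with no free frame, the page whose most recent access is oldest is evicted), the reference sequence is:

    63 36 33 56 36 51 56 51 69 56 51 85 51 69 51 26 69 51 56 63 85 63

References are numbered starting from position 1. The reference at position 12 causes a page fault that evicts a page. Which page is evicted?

36

pos 1: 63 -> miss, frames [63]
pos 2: 36 -> miss, frames [63, 36]
pos 3: 33 -> miss, frames [63, 36, 33]
pos 4: 56 -> miss, frames [63, 36, 33, 56]
pos 5: 36 -> hit
pos 6: 51 -> miss, evict 63, frames [33, 56, 36, 51]
pos 7: 56 -> hit
pos 8: 51 -> hit
pos 9: 69 -> miss, evict 33, frames [36, 56, 51, 69]
pos 10: 56 -> hit
pos 11: 51 -> hit
pos 12: 85 -> miss, evict 36, frames [69, 56, 51, 85]
At position 12, page 36 is evicted.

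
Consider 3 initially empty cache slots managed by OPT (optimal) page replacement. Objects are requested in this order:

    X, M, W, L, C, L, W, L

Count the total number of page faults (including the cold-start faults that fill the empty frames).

X → fault, frames [X]
M → fault, frames [X, M]
W → fault, frames [X, M, W]
L → fault, evict M, frames [X, W, L]
C → fault, evict X, frames [W, L, C]
L → hit
W → hit
L → hit
Page faults: 5.

5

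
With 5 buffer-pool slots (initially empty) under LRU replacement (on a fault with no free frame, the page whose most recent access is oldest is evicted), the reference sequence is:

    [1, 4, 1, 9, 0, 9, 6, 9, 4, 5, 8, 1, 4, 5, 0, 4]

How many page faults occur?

1 -> fault, frames [1]
4 -> fault, frames [1, 4]
1 -> hit
9 -> fault, frames [4, 1, 9]
0 -> fault, frames [4, 1, 9, 0]
9 -> hit
6 -> fault, frames [4, 1, 0, 9, 6]
9 -> hit
4 -> hit
5 -> fault, evict 1, frames [0, 6, 9, 4, 5]
8 -> fault, evict 0, frames [6, 9, 4, 5, 8]
1 -> fault, evict 6, frames [9, 4, 5, 8, 1]
4 -> hit
5 -> hit
0 -> fault, evict 9, frames [8, 1, 4, 5, 0]
4 -> hit
Page faults: 9.

9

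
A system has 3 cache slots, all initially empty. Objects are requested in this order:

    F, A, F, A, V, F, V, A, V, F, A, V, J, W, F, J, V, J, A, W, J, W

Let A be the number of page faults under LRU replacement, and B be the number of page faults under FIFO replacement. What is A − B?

Under LRU: F F . . F . . . . . . . F F F . F . F F . . → 9 faults.
Under FIFO: F F . . F . . . . . . . F F F . F F F F . . → 10 faults.
A − B = 9 − 10 = -1.

-1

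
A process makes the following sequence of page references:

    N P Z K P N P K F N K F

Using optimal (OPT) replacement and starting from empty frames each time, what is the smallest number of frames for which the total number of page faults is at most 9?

f=1: 12 faults
f=2: 8 faults
f=3: 5 faults
f=4: 5 faults
f=5: 5 faults
Smallest f with faults ≤ 9 is 2.

2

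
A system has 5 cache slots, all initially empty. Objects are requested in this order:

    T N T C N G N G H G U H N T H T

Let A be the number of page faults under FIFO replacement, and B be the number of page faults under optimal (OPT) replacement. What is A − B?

1

Under FIFO: F F . F . F . . F . F . . F . . → 7 faults.
Under OPT: F F . F . F . . F . F . . . . . → 6 faults.
A − B = 7 − 6 = 1.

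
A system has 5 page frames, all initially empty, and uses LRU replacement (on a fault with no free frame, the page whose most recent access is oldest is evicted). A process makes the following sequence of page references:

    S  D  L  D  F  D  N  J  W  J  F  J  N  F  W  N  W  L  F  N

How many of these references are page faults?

8

S: fault, frames {S}
D: fault, frames {S,D}
L: fault, frames {S,D,L}
D: hit
F: fault, frames {S,L,D,F}
D: hit
N: fault, frames {S,L,F,D,N}
J: fault, evict S, frames {L,F,D,N,J}
W: fault, evict L, frames {F,D,N,J,W}
J: hit
F: hit
J: hit
N: hit
F: hit
W: hit
N: hit
W: hit
L: fault, evict D, frames {J,F,N,W,L}
F: hit
N: hit
Page faults: 8.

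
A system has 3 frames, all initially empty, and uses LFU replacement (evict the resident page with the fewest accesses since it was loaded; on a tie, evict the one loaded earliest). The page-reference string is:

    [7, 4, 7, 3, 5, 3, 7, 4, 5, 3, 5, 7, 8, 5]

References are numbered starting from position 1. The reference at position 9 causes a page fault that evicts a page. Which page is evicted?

pos 1: 7 -> fault, frames {7}
pos 2: 4 -> fault, frames {7,4}
pos 3: 7 -> hit
pos 4: 3 -> fault, frames {7,4,3}
pos 5: 5 -> fault, evict 4, frames {7,3,5}
pos 6: 3 -> hit
pos 7: 7 -> hit
pos 8: 4 -> fault, evict 5, frames {7,3,4}
pos 9: 5 -> fault, evict 4, frames {7,3,5}
At position 9, page 4 is evicted.

4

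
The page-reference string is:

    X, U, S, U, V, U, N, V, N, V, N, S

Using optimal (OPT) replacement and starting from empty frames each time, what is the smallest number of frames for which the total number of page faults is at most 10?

2

f=1: 12 faults
f=2: 6 faults
f=3: 5 faults
f=4: 5 faults
f=5: 5 faults
Smallest f with faults ≤ 10 is 2.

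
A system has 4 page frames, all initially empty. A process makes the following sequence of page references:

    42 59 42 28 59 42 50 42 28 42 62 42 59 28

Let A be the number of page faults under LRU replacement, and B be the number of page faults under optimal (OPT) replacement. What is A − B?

1

Under LRU: F F . F . . F . . . F . F . → 6 faults.
Under OPT: F F . F . . F . . . F . . . → 5 faults.
A − B = 6 − 5 = 1.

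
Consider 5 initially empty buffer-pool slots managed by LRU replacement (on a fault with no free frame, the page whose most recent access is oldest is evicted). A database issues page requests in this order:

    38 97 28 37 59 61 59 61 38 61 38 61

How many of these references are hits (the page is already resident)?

5

38: fault, frames [38]
97: fault, frames [38, 97]
28: fault, frames [38, 97, 28]
37: fault, frames [38, 97, 28, 37]
59: fault, frames [38, 97, 28, 37, 59]
61: fault, evict 38, frames [97, 28, 37, 59, 61]
59: hit
61: hit
38: fault, evict 97, frames [28, 37, 59, 61, 38]
61: hit
38: hit
61: hit
Hits: 5.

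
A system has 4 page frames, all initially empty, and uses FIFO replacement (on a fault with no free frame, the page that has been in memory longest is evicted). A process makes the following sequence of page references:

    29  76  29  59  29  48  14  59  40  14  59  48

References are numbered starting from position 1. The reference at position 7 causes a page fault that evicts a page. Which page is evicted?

29

pos 1: 29 -> miss, frames {29}
pos 2: 76 -> miss, frames {29,76}
pos 3: 29 -> hit
pos 4: 59 -> miss, frames {29,76,59}
pos 5: 29 -> hit
pos 6: 48 -> miss, frames {29,76,59,48}
pos 7: 14 -> miss, evict 29, frames {76,59,48,14}
At position 7, page 29 is evicted.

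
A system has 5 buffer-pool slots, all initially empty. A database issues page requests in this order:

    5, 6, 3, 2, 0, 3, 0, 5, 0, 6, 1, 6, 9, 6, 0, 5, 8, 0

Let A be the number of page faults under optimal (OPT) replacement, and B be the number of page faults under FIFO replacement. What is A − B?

-3

Under OPT: F F F F F . . . . . F . F . . . F . → 8 faults.
Under FIFO: F F F F F . . . . . F . F F . F F F → 11 faults.
A − B = 8 − 11 = -3.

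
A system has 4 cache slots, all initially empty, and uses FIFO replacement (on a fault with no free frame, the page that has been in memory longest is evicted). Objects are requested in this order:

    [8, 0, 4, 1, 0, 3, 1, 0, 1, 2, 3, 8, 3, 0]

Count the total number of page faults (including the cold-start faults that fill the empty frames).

8: fault, frames {8}
0: fault, frames {8,0}
4: fault, frames {8,0,4}
1: fault, frames {8,0,4,1}
0: hit
3: fault, evict 8, frames {0,4,1,3}
1: hit
0: hit
1: hit
2: fault, evict 0, frames {4,1,3,2}
3: hit
8: fault, evict 4, frames {1,3,2,8}
3: hit
0: fault, evict 1, frames {3,2,8,0}
Page faults: 8.

8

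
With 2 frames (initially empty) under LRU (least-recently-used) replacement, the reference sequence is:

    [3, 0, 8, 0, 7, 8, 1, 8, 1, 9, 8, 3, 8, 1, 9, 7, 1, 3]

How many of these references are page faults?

14

3 → miss, frames {3}
0 → miss, frames {3,0}
8 → miss, evict 3, frames {0,8}
0 → hit
7 → miss, evict 8, frames {0,7}
8 → miss, evict 0, frames {7,8}
1 → miss, evict 7, frames {8,1}
8 → hit
1 → hit
9 → miss, evict 8, frames {1,9}
8 → miss, evict 1, frames {9,8}
3 → miss, evict 9, frames {8,3}
8 → hit
1 → miss, evict 3, frames {8,1}
9 → miss, evict 8, frames {1,9}
7 → miss, evict 1, frames {9,7}
1 → miss, evict 9, frames {7,1}
3 → miss, evict 7, frames {1,3}
Page faults: 14.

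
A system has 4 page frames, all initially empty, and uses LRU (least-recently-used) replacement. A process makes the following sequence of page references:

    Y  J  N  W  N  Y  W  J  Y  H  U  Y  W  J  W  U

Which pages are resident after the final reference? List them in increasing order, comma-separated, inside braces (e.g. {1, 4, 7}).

{J, U, W, Y}

Y -> miss, frames {Y}
J -> miss, frames {Y,J}
N -> miss, frames {Y,J,N}
W -> miss, frames {Y,J,N,W}
N -> hit
Y -> hit
W -> hit
J -> hit
Y -> hit
H -> miss, evict N, frames {W,J,Y,H}
U -> miss, evict W, frames {J,Y,H,U}
Y -> hit
W -> miss, evict J, frames {H,U,Y,W}
J -> miss, evict H, frames {U,Y,W,J}
W -> hit
U -> hit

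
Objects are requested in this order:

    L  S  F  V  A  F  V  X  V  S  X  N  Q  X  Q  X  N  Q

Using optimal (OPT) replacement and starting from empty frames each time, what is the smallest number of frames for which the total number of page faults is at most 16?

f=1: 18 faults
f=2: 11 faults
f=3: 9 faults
f=4: 8 faults
f=5: 8 faults
f=6: 8 faults
f=7: 8 faults
f=8: 8 faults
Smallest f with faults ≤ 16 is 2.

2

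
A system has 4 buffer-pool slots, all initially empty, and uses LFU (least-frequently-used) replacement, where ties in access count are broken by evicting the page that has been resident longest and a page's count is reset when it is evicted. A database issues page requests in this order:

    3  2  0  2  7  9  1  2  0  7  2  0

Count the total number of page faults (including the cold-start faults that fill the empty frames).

3 → miss, frames [3]
2 → miss, frames [3, 2]
0 → miss, frames [3, 2, 0]
2 → hit
7 → miss, frames [3, 2, 0, 7]
9 → miss, evict 3, frames [2, 0, 7, 9]
1 → miss, evict 0, frames [2, 7, 9, 1]
2 → hit
0 → miss, evict 7, frames [2, 9, 1, 0]
7 → miss, evict 9, frames [2, 1, 0, 7]
2 → hit
0 → hit
Page faults: 8.

8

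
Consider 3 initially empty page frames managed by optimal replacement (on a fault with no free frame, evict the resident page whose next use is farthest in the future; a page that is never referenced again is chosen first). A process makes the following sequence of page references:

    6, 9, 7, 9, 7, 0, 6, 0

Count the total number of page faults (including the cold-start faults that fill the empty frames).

4

6 → fault, frames (6)
9 → fault, frames (6 9)
7 → fault, frames (6 9 7)
9 → hit
7 → hit
0 → fault, evict 7, frames (6 9 0)
6 → hit
0 → hit
Page faults: 4.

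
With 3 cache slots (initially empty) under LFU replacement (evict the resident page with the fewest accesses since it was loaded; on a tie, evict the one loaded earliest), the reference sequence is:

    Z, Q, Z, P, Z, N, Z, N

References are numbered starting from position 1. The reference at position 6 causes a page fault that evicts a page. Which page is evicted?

pos 1: Z → fault, frames {Z}
pos 2: Q → fault, frames {Z,Q}
pos 3: Z → hit
pos 4: P → fault, frames {Z,Q,P}
pos 5: Z → hit
pos 6: N → fault, evict Q, frames {Z,P,N}
At position 6, page Q is evicted.

Q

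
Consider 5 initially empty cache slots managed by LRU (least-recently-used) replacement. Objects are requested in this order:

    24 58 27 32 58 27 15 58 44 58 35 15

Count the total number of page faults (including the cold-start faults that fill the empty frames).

24 → fault, frames {24}
58 → fault, frames {24,58}
27 → fault, frames {24,58,27}
32 → fault, frames {24,58,27,32}
58 → hit
27 → hit
15 → fault, frames {24,32,58,27,15}
58 → hit
44 → fault, evict 24, frames {32,27,15,58,44}
58 → hit
35 → fault, evict 32, frames {27,15,44,58,35}
15 → hit
Page faults: 7.

7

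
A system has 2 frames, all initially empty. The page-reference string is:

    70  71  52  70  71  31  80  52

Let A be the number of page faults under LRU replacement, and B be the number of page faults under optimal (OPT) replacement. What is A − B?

2

Under LRU: F F F F F F F F → 8 faults.
Under OPT: F F F . F F F . → 6 faults.
A − B = 8 − 6 = 2.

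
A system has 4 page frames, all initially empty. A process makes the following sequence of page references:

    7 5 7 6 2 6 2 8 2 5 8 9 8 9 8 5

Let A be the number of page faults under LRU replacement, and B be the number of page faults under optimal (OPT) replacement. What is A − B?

1

Under LRU: F F . F F . . F . F . F . . . . → 7 faults.
Under OPT: F F . F F . . F . . . F . . . . → 6 faults.
A − B = 7 − 6 = 1.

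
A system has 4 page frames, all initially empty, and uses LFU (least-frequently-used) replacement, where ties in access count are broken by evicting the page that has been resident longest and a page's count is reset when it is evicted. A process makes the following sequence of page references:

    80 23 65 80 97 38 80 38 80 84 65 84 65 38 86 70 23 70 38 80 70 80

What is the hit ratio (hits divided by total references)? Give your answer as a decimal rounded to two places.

0.50

80: fault, frames (80)
23: fault, frames (80 23)
65: fault, frames (80 23 65)
80: hit
97: fault, frames (80 23 65 97)
38: fault, evict 23, frames (80 65 97 38)
80: hit
38: hit
80: hit
84: fault, evict 65, frames (80 97 38 84)
65: fault, evict 97, frames (80 38 84 65)
84: hit
65: hit
38: hit
86: fault, evict 84, frames (80 38 65 86)
70: fault, evict 86, frames (80 38 65 70)
23: fault, evict 70, frames (80 38 65 23)
70: fault, evict 23, frames (80 38 65 70)
38: hit
80: hit
70: hit
80: hit
Hits: 11 of 22 references → 11/22 = 0.5000.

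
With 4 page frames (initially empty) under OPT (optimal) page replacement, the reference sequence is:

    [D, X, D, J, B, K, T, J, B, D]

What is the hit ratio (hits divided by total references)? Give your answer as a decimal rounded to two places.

D: miss, frames {D}
X: miss, frames {D,X}
D: hit
J: miss, frames {D,X,J}
B: miss, frames {D,X,J,B}
K: miss, evict X, frames {D,J,B,K}
T: miss, evict K, frames {D,J,B,T}
J: hit
B: hit
D: hit
Hits: 4 of 10 references → 4/10 = 0.4000.

0.40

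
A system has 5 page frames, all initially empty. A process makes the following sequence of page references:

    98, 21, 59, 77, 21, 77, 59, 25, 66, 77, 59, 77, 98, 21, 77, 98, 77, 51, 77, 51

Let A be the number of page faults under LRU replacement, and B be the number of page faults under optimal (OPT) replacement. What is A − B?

Under LRU: F F F F . . . F F . . . F F . . . F . . → 9 faults.
Under OPT: F F F F . . . F F . . . . . . . . F . . → 7 faults.
A − B = 9 − 7 = 2.

2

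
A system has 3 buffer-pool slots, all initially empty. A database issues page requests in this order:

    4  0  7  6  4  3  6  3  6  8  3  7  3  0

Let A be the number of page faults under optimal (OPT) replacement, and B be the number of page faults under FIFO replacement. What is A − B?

Under OPT: F F F F . F . . . F . . . F → 7 faults.
Under FIFO: F F F F F F . . . F . F . F → 9 faults.
A − B = 7 − 9 = -2.

-2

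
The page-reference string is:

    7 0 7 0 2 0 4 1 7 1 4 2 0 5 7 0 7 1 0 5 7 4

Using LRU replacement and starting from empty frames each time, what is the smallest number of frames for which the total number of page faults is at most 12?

4

f=1: 22 faults
f=2: 17 faults
f=3: 14 faults
f=4: 12 faults
f=5: 9 faults
f=6: 6 faults
Smallest f with faults ≤ 12 is 4.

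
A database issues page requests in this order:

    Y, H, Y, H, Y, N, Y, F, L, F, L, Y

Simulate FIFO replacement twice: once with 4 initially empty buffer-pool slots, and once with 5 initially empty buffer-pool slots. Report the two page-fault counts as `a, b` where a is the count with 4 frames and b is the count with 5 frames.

6, 5

4 frames: F F . . . F . F F . . F → 6 faults.
5 frames: F F . . . F . F F . . . → 5 faults.
5 < 6: adding a frame reduced faults, as is typical.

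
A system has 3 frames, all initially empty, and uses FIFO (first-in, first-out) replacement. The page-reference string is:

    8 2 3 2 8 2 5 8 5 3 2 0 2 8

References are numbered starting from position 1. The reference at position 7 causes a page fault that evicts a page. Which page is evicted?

pos 1: 8 → fault, frames {8}
pos 2: 2 → fault, frames {8,2}
pos 3: 3 → fault, frames {8,2,3}
pos 4: 2 → hit
pos 5: 8 → hit
pos 6: 2 → hit
pos 7: 5 → fault, evict 8, frames {2,3,5}
At position 7, page 8 is evicted.

8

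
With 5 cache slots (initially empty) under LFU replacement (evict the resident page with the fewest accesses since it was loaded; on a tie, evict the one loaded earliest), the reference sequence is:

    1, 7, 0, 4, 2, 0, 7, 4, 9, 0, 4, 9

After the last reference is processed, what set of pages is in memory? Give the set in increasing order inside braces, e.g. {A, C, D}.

{0, 2, 4, 7, 9}

1 → fault, frames {1}
7 → fault, frames {1,7}
0 → fault, frames {1,7,0}
4 → fault, frames {1,7,0,4}
2 → fault, frames {1,7,0,4,2}
0 → hit
7 → hit
4 → hit
9 → fault, evict 1, frames {7,0,4,2,9}
0 → hit
4 → hit
9 → hit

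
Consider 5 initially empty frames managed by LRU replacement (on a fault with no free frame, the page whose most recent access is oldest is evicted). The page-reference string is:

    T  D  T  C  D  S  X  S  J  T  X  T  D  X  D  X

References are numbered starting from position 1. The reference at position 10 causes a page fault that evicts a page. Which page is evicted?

C

pos 1: T: fault, frames [T]
pos 2: D: fault, frames [T, D]
pos 3: T: hit
pos 4: C: fault, frames [D, T, C]
pos 5: D: hit
pos 6: S: fault, frames [T, C, D, S]
pos 7: X: fault, frames [T, C, D, S, X]
pos 8: S: hit
pos 9: J: fault, evict T, frames [C, D, X, S, J]
pos 10: T: fault, evict C, frames [D, X, S, J, T]
At position 10, page C is evicted.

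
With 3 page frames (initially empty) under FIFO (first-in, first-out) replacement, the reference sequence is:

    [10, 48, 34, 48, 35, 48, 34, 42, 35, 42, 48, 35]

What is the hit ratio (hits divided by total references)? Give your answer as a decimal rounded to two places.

0.50

10: fault, frames (10)
48: fault, frames (10 48)
34: fault, frames (10 48 34)
48: hit
35: fault, evict 10, frames (48 34 35)
48: hit
34: hit
42: fault, evict 48, frames (34 35 42)
35: hit
42: hit
48: fault, evict 34, frames (35 42 48)
35: hit
Hits: 6 of 12 references → 6/12 = 0.5000.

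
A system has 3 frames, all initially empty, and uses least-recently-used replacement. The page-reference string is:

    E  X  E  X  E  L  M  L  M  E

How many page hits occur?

6

E: miss, frames (E)
X: miss, frames (E X)
E: hit
X: hit
E: hit
L: miss, frames (X E L)
M: miss, evict X, frames (E L M)
L: hit
M: hit
E: hit
Hits: 6.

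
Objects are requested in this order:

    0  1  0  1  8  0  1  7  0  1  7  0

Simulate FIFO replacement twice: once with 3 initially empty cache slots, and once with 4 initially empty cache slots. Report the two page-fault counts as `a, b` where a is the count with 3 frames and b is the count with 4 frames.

3 frames: F F . . F . . F F F . . → 6 faults.
4 frames: F F . . F . . F . . . . → 4 faults.
4 < 6: adding a frame reduced faults, as is typical.

6, 4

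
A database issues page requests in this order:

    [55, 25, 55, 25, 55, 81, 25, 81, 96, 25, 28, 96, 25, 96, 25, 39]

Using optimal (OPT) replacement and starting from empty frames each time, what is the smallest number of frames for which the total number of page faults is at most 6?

3

f=1: 16 faults
f=2: 7 faults
f=3: 6 faults
f=4: 6 faults
f=5: 6 faults
f=6: 6 faults
Smallest f with faults ≤ 6 is 3.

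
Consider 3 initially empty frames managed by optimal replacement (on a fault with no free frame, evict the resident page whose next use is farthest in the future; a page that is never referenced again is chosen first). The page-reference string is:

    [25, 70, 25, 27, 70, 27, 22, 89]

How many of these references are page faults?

25: fault, frames {25}
70: fault, frames {25,70}
25: hit
27: fault, frames {25,70,27}
70: hit
27: hit
22: fault, evict 27, frames {25,70,22}
89: fault, evict 22, frames {25,70,89}
Page faults: 5.

5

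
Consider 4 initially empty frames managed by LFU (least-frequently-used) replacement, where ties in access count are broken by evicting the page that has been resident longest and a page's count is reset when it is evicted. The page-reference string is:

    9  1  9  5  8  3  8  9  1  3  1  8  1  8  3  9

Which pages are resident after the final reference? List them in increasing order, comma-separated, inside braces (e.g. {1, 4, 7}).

{1, 3, 8, 9}

9 → fault, frames {9}
1 → fault, frames {9,1}
9 → hit
5 → fault, frames {9,1,5}
8 → fault, frames {9,1,5,8}
3 → fault, evict 1, frames {9,5,8,3}
8 → hit
9 → hit
1 → fault, evict 5, frames {9,8,3,1}
3 → hit
1 → hit
8 → hit
1 → hit
8 → hit
3 → hit
9 → hit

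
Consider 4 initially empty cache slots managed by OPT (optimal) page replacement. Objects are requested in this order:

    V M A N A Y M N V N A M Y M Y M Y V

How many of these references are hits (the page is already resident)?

12

V -> fault, frames {V}
M -> fault, frames {V,M}
A -> fault, frames {V,M,A}
N -> fault, frames {V,M,A,N}
A -> hit
Y -> fault, evict A, frames {V,M,N,Y}
M -> hit
N -> hit
V -> hit
N -> hit
A -> fault, evict N, frames {V,M,Y,A}
M -> hit
Y -> hit
M -> hit
Y -> hit
M -> hit
Y -> hit
V -> hit
Hits: 12.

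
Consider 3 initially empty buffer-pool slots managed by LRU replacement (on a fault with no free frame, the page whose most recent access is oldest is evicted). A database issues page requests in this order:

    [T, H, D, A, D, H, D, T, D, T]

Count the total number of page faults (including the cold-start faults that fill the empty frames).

T → fault, frames [T]
H → fault, frames [T, H]
D → fault, frames [T, H, D]
A → fault, evict T, frames [H, D, A]
D → hit
H → hit
D → hit
T → fault, evict A, frames [H, D, T]
D → hit
T → hit
Page faults: 5.

5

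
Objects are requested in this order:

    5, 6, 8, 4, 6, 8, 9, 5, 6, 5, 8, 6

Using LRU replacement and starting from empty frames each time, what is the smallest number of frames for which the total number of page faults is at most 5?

f=1: 12 faults
f=2: 11 faults
f=3: 8 faults
f=4: 6 faults
f=5: 5 faults
Smallest f with faults ≤ 5 is 5.

5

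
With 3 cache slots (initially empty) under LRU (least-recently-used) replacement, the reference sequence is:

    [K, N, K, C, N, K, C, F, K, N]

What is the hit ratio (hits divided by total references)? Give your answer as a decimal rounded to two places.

K → fault, frames [K]
N → fault, frames [K, N]
K → hit
C → fault, frames [N, K, C]
N → hit
K → hit
C → hit
F → fault, evict N, frames [K, C, F]
K → hit
N → fault, evict C, frames [F, K, N]
Hits: 5 of 10 references → 5/10 = 0.5000.

0.50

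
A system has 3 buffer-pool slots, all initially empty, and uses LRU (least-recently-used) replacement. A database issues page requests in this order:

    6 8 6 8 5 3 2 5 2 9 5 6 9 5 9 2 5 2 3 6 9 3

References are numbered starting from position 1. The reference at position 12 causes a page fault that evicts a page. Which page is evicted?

pos 1: 6 -> fault, frames (6)
pos 2: 8 -> fault, frames (6 8)
pos 3: 6 -> hit
pos 4: 8 -> hit
pos 5: 5 -> fault, frames (6 8 5)
pos 6: 3 -> fault, evict 6, frames (8 5 3)
pos 7: 2 -> fault, evict 8, frames (5 3 2)
pos 8: 5 -> hit
pos 9: 2 -> hit
pos 10: 9 -> fault, evict 3, frames (5 2 9)
pos 11: 5 -> hit
pos 12: 6 -> fault, evict 2, frames (9 5 6)
At position 12, page 2 is evicted.

2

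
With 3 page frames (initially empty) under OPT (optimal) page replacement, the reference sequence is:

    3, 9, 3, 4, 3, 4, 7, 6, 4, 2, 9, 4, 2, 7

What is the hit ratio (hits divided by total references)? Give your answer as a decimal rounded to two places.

0.50

3 -> miss, frames [3]
9 -> miss, frames [3, 9]
3 -> hit
4 -> miss, frames [3, 9, 4]
3 -> hit
4 -> hit
7 -> miss, evict 3, frames [9, 4, 7]
6 -> miss, evict 7, frames [9, 4, 6]
4 -> hit
2 -> miss, evict 6, frames [9, 4, 2]
9 -> hit
4 -> hit
2 -> hit
7 -> miss, evict 2, frames [9, 4, 7]
Hits: 7 of 14 references → 7/14 = 0.5000.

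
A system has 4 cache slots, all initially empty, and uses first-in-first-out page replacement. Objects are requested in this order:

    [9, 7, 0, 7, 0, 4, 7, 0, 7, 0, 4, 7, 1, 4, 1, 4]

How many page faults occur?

5

9: miss, frames (9)
7: miss, frames (9 7)
0: miss, frames (9 7 0)
7: hit
0: hit
4: miss, frames (9 7 0 4)
7: hit
0: hit
7: hit
0: hit
4: hit
7: hit
1: miss, evict 9, frames (7 0 4 1)
4: hit
1: hit
4: hit
Page faults: 5.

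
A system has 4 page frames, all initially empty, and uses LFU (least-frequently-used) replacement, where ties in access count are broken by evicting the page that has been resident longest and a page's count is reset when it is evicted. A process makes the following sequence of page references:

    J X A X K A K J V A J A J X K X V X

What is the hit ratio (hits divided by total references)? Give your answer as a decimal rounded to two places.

0.61

J: miss, frames {J}
X: miss, frames {J,X}
A: miss, frames {J,X,A}
X: hit
K: miss, frames {J,X,A,K}
A: hit
K: hit
J: hit
V: miss, evict J, frames {X,A,K,V}
A: hit
J: miss, evict V, frames {X,A,K,J}
A: hit
J: hit
X: hit
K: hit
X: hit
V: miss, evict J, frames {X,A,K,V}
X: hit
Hits: 11 of 18 references → 11/18 = 0.6111.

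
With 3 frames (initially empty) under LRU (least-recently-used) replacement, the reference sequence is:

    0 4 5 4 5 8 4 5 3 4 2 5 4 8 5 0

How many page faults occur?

9

0: fault, frames (0)
4: fault, frames (0 4)
5: fault, frames (0 4 5)
4: hit
5: hit
8: fault, evict 0, frames (4 5 8)
4: hit
5: hit
3: fault, evict 8, frames (4 5 3)
4: hit
2: fault, evict 5, frames (3 4 2)
5: fault, evict 3, frames (4 2 5)
4: hit
8: fault, evict 2, frames (5 4 8)
5: hit
0: fault, evict 4, frames (8 5 0)
Page faults: 9.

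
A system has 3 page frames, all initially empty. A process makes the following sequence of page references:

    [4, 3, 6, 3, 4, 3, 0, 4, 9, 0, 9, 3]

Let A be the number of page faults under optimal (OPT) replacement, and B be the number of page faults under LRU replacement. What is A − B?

Under OPT: F F F . . . F . F . . . → 5 faults.
Under LRU: F F F . . . F . F . . F → 6 faults.
A − B = 5 − 6 = -1.

-1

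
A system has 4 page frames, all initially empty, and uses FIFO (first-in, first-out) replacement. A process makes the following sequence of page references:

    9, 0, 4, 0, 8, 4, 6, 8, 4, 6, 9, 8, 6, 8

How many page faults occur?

9 → miss, frames (9)
0 → miss, frames (9 0)
4 → miss, frames (9 0 4)
0 → hit
8 → miss, frames (9 0 4 8)
4 → hit
6 → miss, evict 9, frames (0 4 8 6)
8 → hit
4 → hit
6 → hit
9 → miss, evict 0, frames (4 8 6 9)
8 → hit
6 → hit
8 → hit
Page faults: 6.

6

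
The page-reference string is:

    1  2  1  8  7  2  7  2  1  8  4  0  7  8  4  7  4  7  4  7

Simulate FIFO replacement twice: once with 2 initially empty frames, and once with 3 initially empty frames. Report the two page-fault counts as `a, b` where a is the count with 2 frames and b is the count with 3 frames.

13, 10

2 frames: F F . F F F . . F F F F F F F F . . . . → 13 faults.
3 frames: F F . F F . . . F . F F F F F . . . . . → 10 faults.
10 < 13: adding a frame reduced faults, as is typical.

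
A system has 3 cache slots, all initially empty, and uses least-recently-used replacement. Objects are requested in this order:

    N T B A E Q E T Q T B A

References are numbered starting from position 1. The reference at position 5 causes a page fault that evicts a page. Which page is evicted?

pos 1: N -> fault, frames [N]
pos 2: T -> fault, frames [N, T]
pos 3: B -> fault, frames [N, T, B]
pos 4: A -> fault, evict N, frames [T, B, A]
pos 5: E -> fault, evict T, frames [B, A, E]
At position 5, page T is evicted.

T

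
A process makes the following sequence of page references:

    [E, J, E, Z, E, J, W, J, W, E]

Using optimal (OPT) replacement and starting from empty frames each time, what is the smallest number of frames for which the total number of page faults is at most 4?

f=1: 10 faults
f=2: 6 faults
f=3: 4 faults
f=4: 4 faults
Smallest f with faults ≤ 4 is 3.

3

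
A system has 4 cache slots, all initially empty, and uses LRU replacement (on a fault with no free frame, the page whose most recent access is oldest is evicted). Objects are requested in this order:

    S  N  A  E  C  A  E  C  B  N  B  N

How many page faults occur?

S: fault, frames [S]
N: fault, frames [S, N]
A: fault, frames [S, N, A]
E: fault, frames [S, N, A, E]
C: fault, evict S, frames [N, A, E, C]
A: hit
E: hit
C: hit
B: fault, evict N, frames [A, E, C, B]
N: fault, evict A, frames [E, C, B, N]
B: hit
N: hit
Page faults: 7.

7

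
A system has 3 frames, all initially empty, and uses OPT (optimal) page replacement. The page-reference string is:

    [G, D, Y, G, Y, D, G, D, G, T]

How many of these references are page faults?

4

G → fault, frames {G}
D → fault, frames {G,D}
Y → fault, frames {G,D,Y}
G → hit
Y → hit
D → hit
G → hit
D → hit
G → hit
T → fault, evict Y, frames {G,D,T}
Page faults: 4.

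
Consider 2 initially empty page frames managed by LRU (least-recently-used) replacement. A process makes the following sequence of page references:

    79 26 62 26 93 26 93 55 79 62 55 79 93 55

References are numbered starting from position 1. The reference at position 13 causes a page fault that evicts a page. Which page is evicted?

pos 1: 79 → miss, frames [79]
pos 2: 26 → miss, frames [79, 26]
pos 3: 62 → miss, evict 79, frames [26, 62]
pos 4: 26 → hit
pos 5: 93 → miss, evict 62, frames [26, 93]
pos 6: 26 → hit
pos 7: 93 → hit
pos 8: 55 → miss, evict 26, frames [93, 55]
pos 9: 79 → miss, evict 93, frames [55, 79]
pos 10: 62 → miss, evict 55, frames [79, 62]
pos 11: 55 → miss, evict 79, frames [62, 55]
pos 12: 79 → miss, evict 62, frames [55, 79]
pos 13: 93 → miss, evict 55, frames [79, 93]
At position 13, page 55 is evicted.

55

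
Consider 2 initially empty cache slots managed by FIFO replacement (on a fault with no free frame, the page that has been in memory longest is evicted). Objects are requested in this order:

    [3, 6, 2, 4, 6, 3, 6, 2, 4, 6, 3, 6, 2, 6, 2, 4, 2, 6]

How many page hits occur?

3

3 -> fault, frames (3)
6 -> fault, frames (3 6)
2 -> fault, evict 3, frames (6 2)
4 -> fault, evict 6, frames (2 4)
6 -> fault, evict 2, frames (4 6)
3 -> fault, evict 4, frames (6 3)
6 -> hit
2 -> fault, evict 6, frames (3 2)
4 -> fault, evict 3, frames (2 4)
6 -> fault, evict 2, frames (4 6)
3 -> fault, evict 4, frames (6 3)
6 -> hit
2 -> fault, evict 6, frames (3 2)
6 -> fault, evict 3, frames (2 6)
2 -> hit
4 -> fault, evict 2, frames (6 4)
2 -> fault, evict 6, frames (4 2)
6 -> fault, evict 4, frames (2 6)
Hits: 3.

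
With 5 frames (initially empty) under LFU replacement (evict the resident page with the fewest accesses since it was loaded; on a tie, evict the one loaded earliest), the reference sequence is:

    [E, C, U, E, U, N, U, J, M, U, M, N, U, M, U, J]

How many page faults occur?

E → miss, frames {E}
C → miss, frames {E,C}
U → miss, frames {E,C,U}
E → hit
U → hit
N → miss, frames {E,C,U,N}
U → hit
J → miss, frames {E,C,U,N,J}
M → miss, evict C, frames {E,U,N,J,M}
U → hit
M → hit
N → hit
U → hit
M → hit
U → hit
J → hit
Page faults: 6.

6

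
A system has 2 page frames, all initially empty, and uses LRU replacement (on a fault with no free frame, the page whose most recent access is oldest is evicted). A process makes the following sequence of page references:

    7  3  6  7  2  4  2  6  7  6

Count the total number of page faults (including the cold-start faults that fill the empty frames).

8

7 -> miss, frames (7)
3 -> miss, frames (7 3)
6 -> miss, evict 7, frames (3 6)
7 -> miss, evict 3, frames (6 7)
2 -> miss, evict 6, frames (7 2)
4 -> miss, evict 7, frames (2 4)
2 -> hit
6 -> miss, evict 4, frames (2 6)
7 -> miss, evict 2, frames (6 7)
6 -> hit
Page faults: 8.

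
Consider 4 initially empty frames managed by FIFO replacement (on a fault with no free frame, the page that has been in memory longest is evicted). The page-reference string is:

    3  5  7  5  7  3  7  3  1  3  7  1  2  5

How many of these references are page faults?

3 → fault, frames (3)
5 → fault, frames (3 5)
7 → fault, frames (3 5 7)
5 → hit
7 → hit
3 → hit
7 → hit
3 → hit
1 → fault, frames (3 5 7 1)
3 → hit
7 → hit
1 → hit
2 → fault, evict 3, frames (5 7 1 2)
5 → hit
Page faults: 5.

5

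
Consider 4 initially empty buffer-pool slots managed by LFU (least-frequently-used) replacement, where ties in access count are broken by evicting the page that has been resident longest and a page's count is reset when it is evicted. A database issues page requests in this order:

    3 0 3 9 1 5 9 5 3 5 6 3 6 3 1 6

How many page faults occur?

3 → miss, frames (3)
0 → miss, frames (3 0)
3 → hit
9 → miss, frames (3 0 9)
1 → miss, frames (3 0 9 1)
5 → miss, evict 0, frames (3 9 1 5)
9 → hit
5 → hit
3 → hit
5 → hit
6 → miss, evict 1, frames (3 9 5 6)
3 → hit
6 → hit
3 → hit
1 → miss, evict 9, frames (3 5 6 1)
6 → hit
Page faults: 7.

7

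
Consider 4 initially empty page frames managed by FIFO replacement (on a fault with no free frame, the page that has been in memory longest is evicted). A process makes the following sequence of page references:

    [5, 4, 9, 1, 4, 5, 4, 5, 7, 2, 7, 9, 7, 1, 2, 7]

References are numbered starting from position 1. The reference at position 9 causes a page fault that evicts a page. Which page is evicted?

5

pos 1: 5 → miss, frames {5}
pos 2: 4 → miss, frames {5,4}
pos 3: 9 → miss, frames {5,4,9}
pos 4: 1 → miss, frames {5,4,9,1}
pos 5: 4 → hit
pos 6: 5 → hit
pos 7: 4 → hit
pos 8: 5 → hit
pos 9: 7 → miss, evict 5, frames {4,9,1,7}
At position 9, page 5 is evicted.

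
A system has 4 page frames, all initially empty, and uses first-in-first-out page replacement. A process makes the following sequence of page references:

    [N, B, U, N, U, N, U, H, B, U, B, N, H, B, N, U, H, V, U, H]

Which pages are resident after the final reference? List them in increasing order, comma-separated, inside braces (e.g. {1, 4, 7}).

{B, H, U, V}

N → miss, frames {N}
B → miss, frames {N,B}
U → miss, frames {N,B,U}
N → hit
U → hit
N → hit
U → hit
H → miss, frames {N,B,U,H}
B → hit
U → hit
B → hit
N → hit
H → hit
B → hit
N → hit
U → hit
H → hit
V → miss, evict N, frames {B,U,H,V}
U → hit
H → hit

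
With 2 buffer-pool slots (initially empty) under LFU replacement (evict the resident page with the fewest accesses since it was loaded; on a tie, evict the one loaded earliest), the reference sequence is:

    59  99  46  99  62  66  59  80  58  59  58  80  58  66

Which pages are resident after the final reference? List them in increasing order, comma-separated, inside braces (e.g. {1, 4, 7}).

59 -> fault, frames [59]
99 -> fault, frames [59, 99]
46 -> fault, evict 59, frames [99, 46]
99 -> hit
62 -> fault, evict 46, frames [99, 62]
66 -> fault, evict 62, frames [99, 66]
59 -> fault, evict 66, frames [99, 59]
80 -> fault, evict 59, frames [99, 80]
58 -> fault, evict 80, frames [99, 58]
59 -> fault, evict 58, frames [99, 59]
58 -> fault, evict 59, frames [99, 58]
80 -> fault, evict 58, frames [99, 80]
58 -> fault, evict 80, frames [99, 58]
66 -> fault, evict 58, frames [99, 66]

{66, 99}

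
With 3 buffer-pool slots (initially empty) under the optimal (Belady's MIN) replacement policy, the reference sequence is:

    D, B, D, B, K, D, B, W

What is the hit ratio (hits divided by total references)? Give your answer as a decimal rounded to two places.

0.50

D → miss, frames {D}
B → miss, frames {D,B}
D → hit
B → hit
K → miss, frames {D,B,K}
D → hit
B → hit
W → miss, evict K, frames {D,B,W}
Hits: 4 of 8 references → 4/8 = 0.5000.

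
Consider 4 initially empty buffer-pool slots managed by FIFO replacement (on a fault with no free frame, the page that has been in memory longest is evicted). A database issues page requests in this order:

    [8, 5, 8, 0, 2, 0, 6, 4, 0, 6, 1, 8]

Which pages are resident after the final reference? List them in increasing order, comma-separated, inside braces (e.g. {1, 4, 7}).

{1, 4, 6, 8}

8 -> miss, frames (8)
5 -> miss, frames (8 5)
8 -> hit
0 -> miss, frames (8 5 0)
2 -> miss, frames (8 5 0 2)
0 -> hit
6 -> miss, evict 8, frames (5 0 2 6)
4 -> miss, evict 5, frames (0 2 6 4)
0 -> hit
6 -> hit
1 -> miss, evict 0, frames (2 6 4 1)
8 -> miss, evict 2, frames (6 4 1 8)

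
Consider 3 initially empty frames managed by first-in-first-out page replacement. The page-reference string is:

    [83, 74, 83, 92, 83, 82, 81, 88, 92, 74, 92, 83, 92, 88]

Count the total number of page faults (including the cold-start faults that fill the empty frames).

10

83 → miss, frames [83]
74 → miss, frames [83, 74]
83 → hit
92 → miss, frames [83, 74, 92]
83 → hit
82 → miss, evict 83, frames [74, 92, 82]
81 → miss, evict 74, frames [92, 82, 81]
88 → miss, evict 92, frames [82, 81, 88]
92 → miss, evict 82, frames [81, 88, 92]
74 → miss, evict 81, frames [88, 92, 74]
92 → hit
83 → miss, evict 88, frames [92, 74, 83]
92 → hit
88 → miss, evict 92, frames [74, 83, 88]
Page faults: 10.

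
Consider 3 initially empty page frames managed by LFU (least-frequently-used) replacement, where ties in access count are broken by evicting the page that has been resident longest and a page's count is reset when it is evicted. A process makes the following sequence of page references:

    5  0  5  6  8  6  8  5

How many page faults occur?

4

5 -> fault, frames {5}
0 -> fault, frames {5,0}
5 -> hit
6 -> fault, frames {5,0,6}
8 -> fault, evict 0, frames {5,6,8}
6 -> hit
8 -> hit
5 -> hit
Page faults: 4.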